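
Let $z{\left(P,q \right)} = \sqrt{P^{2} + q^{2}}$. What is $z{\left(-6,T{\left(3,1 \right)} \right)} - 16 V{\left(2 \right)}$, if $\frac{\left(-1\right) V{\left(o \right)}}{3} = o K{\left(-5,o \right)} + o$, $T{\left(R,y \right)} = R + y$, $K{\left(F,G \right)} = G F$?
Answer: $-864 + 2 \sqrt{13} \approx -856.79$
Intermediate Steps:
$K{\left(F,G \right)} = F G$
$V{\left(o \right)} = - 3 o + 15 o^{2}$ ($V{\left(o \right)} = - 3 \left(o \left(- 5 o\right) + o\right) = - 3 \left(- 5 o^{2} + o\right) = - 3 \left(o - 5 o^{2}\right) = - 3 o + 15 o^{2}$)
$z{\left(-6,T{\left(3,1 \right)} \right)} - 16 V{\left(2 \right)} = \sqrt{\left(-6\right)^{2} + \left(3 + 1\right)^{2}} - 16 \cdot 3 \cdot 2 \left(-1 + 5 \cdot 2\right) = \sqrt{36 + 4^{2}} - 16 \cdot 3 \cdot 2 \left(-1 + 10\right) = \sqrt{36 + 16} - 16 \cdot 3 \cdot 2 \cdot 9 = \sqrt{52} - 864 = 2 \sqrt{13} - 864 = -864 + 2 \sqrt{13}$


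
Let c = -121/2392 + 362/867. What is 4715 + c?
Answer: 9779029757/2073864 ≈ 4715.4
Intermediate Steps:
c = 760997/2073864 (c = -121*1/2392 + 362*(1/867) = -121/2392 + 362/867 = 760997/2073864 ≈ 0.36695)
4715 + c = 4715 + 760997/2073864 = 9779029757/2073864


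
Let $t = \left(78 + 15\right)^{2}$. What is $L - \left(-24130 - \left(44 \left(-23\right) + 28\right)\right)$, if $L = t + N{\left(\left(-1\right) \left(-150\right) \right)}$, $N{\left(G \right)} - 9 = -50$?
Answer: $31754$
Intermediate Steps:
$N{\left(G \right)} = -41$ ($N{\left(G \right)} = 9 - 50 = -41$)
$t = 8649$ ($t = 93^{2} = 8649$)
$L = 8608$ ($L = 8649 - 41 = 8608$)
$L - \left(-24130 - \left(44 \left(-23\right) + 28\right)\right) = 8608 - \left(-24130 - \left(44 \left(-23\right) + 28\right)\right) = 8608 - \left(-24130 - \left(-1012 + 28\right)\right) = 8608 - \left(-24130 - -984\right) = 8608 - \left(-24130 + 984\right) = 8608 - -23146 = 8608 + 23146 = 31754$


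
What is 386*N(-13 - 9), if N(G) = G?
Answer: -8492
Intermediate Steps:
386*N(-13 - 9) = 386*(-13 - 9) = 386*(-22) = -8492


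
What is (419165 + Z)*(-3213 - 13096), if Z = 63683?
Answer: -7874768032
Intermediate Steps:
(419165 + Z)*(-3213 - 13096) = (419165 + 63683)*(-3213 - 13096) = 482848*(-16309) = -7874768032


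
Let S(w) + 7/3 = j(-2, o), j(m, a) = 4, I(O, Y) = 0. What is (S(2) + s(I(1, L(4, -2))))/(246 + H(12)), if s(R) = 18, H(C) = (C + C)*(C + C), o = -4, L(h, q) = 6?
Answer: 59/2466 ≈ 0.023925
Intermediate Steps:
H(C) = 4*C² (H(C) = (2*C)*(2*C) = 4*C²)
S(w) = 5/3 (S(w) = -7/3 + 4 = 5/3)
(S(2) + s(I(1, L(4, -2))))/(246 + H(12)) = (5/3 + 18)/(246 + 4*12²) = 59/(3*(246 + 4*144)) = 59/(3*(246 + 576)) = (59/3)/822 = (59/3)*(1/822) = 59/2466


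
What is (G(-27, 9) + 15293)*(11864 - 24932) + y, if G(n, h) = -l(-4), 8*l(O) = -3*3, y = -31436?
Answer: -399790123/2 ≈ -1.9990e+8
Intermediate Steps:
l(O) = -9/8 (l(O) = (-3*3)/8 = (⅛)*(-9) = -9/8)
G(n, h) = 9/8 (G(n, h) = -1*(-9/8) = 9/8)
(G(-27, 9) + 15293)*(11864 - 24932) + y = (9/8 + 15293)*(11864 - 24932) - 31436 = (122353/8)*(-13068) - 31436 = -399727251/2 - 31436 = -399790123/2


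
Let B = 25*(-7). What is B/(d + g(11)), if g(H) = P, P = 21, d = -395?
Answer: 175/374 ≈ 0.46791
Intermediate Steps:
g(H) = 21
B = -175
B/(d + g(11)) = -175/(-395 + 21) = -175/(-374) = -175*(-1/374) = 175/374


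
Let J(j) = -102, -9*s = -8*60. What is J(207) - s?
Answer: -466/3 ≈ -155.33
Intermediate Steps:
s = 160/3 (s = -(-8)*60/9 = -1/9*(-480) = 160/3 ≈ 53.333)
J(207) - s = -102 - 1*160/3 = -102 - 160/3 = -466/3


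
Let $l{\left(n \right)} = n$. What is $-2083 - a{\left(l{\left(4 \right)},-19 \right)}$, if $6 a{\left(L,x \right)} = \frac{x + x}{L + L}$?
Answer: $- \frac{49973}{24} \approx -2082.2$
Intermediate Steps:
$a{\left(L,x \right)} = \frac{x}{6 L}$ ($a{\left(L,x \right)} = \frac{\left(x + x\right) \frac{1}{L + L}}{6} = \frac{2 x \frac{1}{2 L}}{6} = \frac{x \frac{1}{L}}{6} = \frac{x}{6 L}$)
$-2083 - a{\left(l{\left(4 \right)},-19 \right)} = -2083 - \frac{1}{6} \left(-19\right) \frac{1}{4} = -2083 - - \frac{19}{24} = -2083 + \frac{19}{24} = - \frac{49973}{24}$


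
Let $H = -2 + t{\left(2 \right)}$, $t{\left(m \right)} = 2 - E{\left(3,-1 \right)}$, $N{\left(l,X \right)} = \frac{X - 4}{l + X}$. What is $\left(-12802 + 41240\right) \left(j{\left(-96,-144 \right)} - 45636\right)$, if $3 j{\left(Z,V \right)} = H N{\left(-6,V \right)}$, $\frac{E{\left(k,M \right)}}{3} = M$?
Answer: $- \frac{97332638188}{75} \approx -1.2978 \cdot 10^{9}$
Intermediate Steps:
$N{\left(l,X \right)} = \frac{-4 + X}{X + l}$
$E{\left(k,M \right)} = 3 M$
$t{\left(m \right)} = 5$ ($t{\left(m \right)} = 2 - 3 \left(-1\right) = 2 - -3 = 2 + 3 = 5$)
$H = 3$ ($H = -2 + 5 = 3$)
$j{\left(Z,V \right)} = \frac{-4 + V}{-6 + V}$ ($j{\left(Z,V \right)} = \frac{3 \frac{-4 + V}{V - 6}}{3} = \frac{3 \frac{-4 + V}{-6 + V}}{3} = \frac{3 \frac{1}{-6 + V} \left(-4 + V\right)}{3} = \frac{-4 + V}{-6 + V}$)
$\left(-12802 + 41240\right) \left(j{\left(-96,-144 \right)} - 45636\right) = \left(-12802 + 41240\right) \left(\frac{-4 - 144}{-6 - 144} - 45636\right) = 28438 \left(\frac{1}{-150} \left(-148\right) - 45636\right) = 28438 \left(\left(- \frac{1}{150}\right) \left(-148\right) - 45636\right) = 28438 \left(\frac{74}{75} - 45636\right) = 28438 \left(- \frac{3422626}{75}\right) = - \frac{97332638188}{75}$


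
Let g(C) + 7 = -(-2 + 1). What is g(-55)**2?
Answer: 36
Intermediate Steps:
g(C) = -6 (g(C) = -7 - (-2 + 1) = -7 - 1*(-1) = -7 + 1 = -6)
g(-55)**2 = (-6)**2 = 36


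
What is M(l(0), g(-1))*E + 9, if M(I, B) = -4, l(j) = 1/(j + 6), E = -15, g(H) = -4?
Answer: 69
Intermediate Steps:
l(j) = 1/(6 + j)
M(l(0), g(-1))*E + 9 = -4*(-15) + 9 = 60 + 9 = 69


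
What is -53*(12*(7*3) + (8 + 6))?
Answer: -14098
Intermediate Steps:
-53*(12*(7*3) + (8 + 6)) = -53*(12*21 + 14) = -53*(252 + 14) = -53*266 = -14098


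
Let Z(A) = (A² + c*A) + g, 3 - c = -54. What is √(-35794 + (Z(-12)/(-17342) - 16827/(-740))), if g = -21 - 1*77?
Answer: I*√437803899908505/110630 ≈ 189.13*I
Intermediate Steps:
g = -98 (g = -21 - 77 = -98)
c = 57 (c = 3 - 1*(-54) = 3 + 54 = 57)
Z(A) = -98 + A² + 57*A (Z(A) = (A² + 57*A) - 98 = -98 + A² + 57*A)
√(-35794 + (Z(-12)/(-17342) - 16827/(-740))) = √(-35794 + ((-98 + (-12)² + 57*(-12))/(-17342) - 16827/(-740))) = √(-35794 + ((-98 + 144 - 684)*(-1/17342) - 16827*(-1/740))) = √(-35794 + (-638*(-1/17342) + 16827/740)) = √(-35794 + (11/299 + 16827/740)) = √(-35794 + 5039413/221260) = √(-7914741027/221260) = I*√437803899908505/110630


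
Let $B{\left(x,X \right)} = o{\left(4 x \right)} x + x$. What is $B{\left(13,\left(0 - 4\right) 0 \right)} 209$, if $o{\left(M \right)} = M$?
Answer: $144001$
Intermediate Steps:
$B{\left(x,X \right)} = x + 4 x^{2}$ ($B{\left(x,X \right)} = 4 x x + x = 4 x^{2} + x = x + 4 x^{2}$)
$B{\left(13,\left(0 - 4\right) 0 \right)} 209 = 13 \left(1 + 4 \cdot 13\right) 209 = 13 \left(1 + 52\right) 209 = 13 \cdot 53 \cdot 209 = 689 \cdot 209 = 144001$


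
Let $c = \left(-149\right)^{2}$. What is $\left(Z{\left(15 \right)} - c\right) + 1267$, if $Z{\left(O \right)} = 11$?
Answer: $-20923$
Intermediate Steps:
$c = 22201$
$\left(Z{\left(15 \right)} - c\right) + 1267 = \left(11 - 22201\right) + 1267 = -22190 + 1267 = -20923$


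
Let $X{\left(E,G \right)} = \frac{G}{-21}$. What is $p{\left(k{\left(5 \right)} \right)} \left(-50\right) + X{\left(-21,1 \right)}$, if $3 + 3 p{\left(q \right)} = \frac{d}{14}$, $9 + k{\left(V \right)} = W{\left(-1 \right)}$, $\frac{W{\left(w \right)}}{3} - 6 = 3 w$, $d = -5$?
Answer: $\frac{1174}{21} \approx 55.905$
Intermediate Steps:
$X{\left(E,G \right)} = - \frac{G}{21}$ ($X{\left(E,G \right)} = G \left(- \frac{1}{21}\right) = - \frac{G}{21}$)
$W{\left(w \right)} = 18 + 9 w$ ($W{\left(w \right)} = 18 + 3 \cdot 3 w = 18 + 9 w$)
$k{\left(V \right)} = 0$ ($k{\left(V \right)} = -9 + \left(18 + 9 \left(-1\right)\right) = -9 + \left(18 - 9\right) = -9 + 9 = 0$)
$p{\left(q \right)} = - \frac{47}{42}$ ($p{\left(q \right)} = -1 + \frac{\left(-5\right) \frac{1}{14}}{3} = -1 + \frac{1}{3} \left(- \frac{5}{14}\right) = -1 - \frac{5}{42} = - \frac{47}{42}$)
$p{\left(k{\left(5 \right)} \right)} \left(-50\right) + X{\left(-21,1 \right)} = \left(- \frac{47}{42}\right) \left(-50\right) - \frac{1}{21} = \frac{1175}{21} - \frac{1}{21} = \frac{1174}{21}$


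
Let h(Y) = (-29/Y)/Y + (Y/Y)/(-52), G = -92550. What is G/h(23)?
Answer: 848621800/679 ≈ 1.2498e+6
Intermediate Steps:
h(Y) = -1/52 - 29/Y² (h(Y) = -29/Y² + 1*(-1/52) = -29/Y² - 1/52 = -1/52 - 29/Y²)
G/h(23) = -92550/(-1/52 - 29/23²) = -92550/(-1/52 - 29*1/529) = -92550/(-1/52 - 29/529) = -92550/(-2037/27508) = -92550*(-27508/2037) = 848621800/679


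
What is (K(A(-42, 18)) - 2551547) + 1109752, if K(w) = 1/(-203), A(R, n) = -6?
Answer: -292684386/203 ≈ -1.4418e+6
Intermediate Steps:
K(w) = -1/203
(K(A(-42, 18)) - 2551547) + 1109752 = (-1/203 - 2551547) + 1109752 = -517964042/203 + 1109752 = -292684386/203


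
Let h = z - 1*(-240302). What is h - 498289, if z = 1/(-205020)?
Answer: -52892494741/205020 ≈ -2.5799e+5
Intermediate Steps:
z = -1/205020 ≈ -4.8776e-6
h = 49266716039/205020 (h = -1/205020 - 1*(-240302) = -1/205020 + 240302 = 49266716039/205020 ≈ 2.4030e+5)
h - 498289 = 49266716039/205020 - 498289 = -52892494741/205020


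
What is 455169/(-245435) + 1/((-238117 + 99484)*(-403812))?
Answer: -25481120294994889/13739860930033260 ≈ -1.8545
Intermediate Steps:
455169/(-245435) + 1/((-238117 + 99484)*(-403812)) = 455169*(-1/245435) - 1/403812/(-138633) = -455169/245435 - 1/138633*(-1/403812) = -455169/245435 + 1/55981668996 = -25481120294994889/13739860930033260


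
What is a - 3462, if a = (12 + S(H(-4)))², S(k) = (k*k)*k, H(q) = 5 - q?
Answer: 545619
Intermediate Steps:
S(k) = k³ (S(k) = k²*k = k³)
a = 549081 (a = (12 + (5 - 1*(-4))³)² = (12 + (5 + 4)³)² = (12 + 9³)² = (12 + 729)² = 741² = 549081)
a - 3462 = 549081 - 3462 = 545619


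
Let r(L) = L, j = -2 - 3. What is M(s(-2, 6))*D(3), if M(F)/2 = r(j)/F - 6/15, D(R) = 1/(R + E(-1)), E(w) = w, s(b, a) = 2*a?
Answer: -49/60 ≈ -0.81667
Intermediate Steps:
j = -5
D(R) = 1/(-1 + R) (D(R) = 1/(R - 1) = 1/(-1 + R))
M(F) = -4/5 - 10/F (M(F) = 2*(-5/F - 6/15) = 2*(-5/F - 6*1/15) = 2*(-5/F - 2/5) = 2*(-2/5 - 5/F) = -4/5 - 10/F)
M(s(-2, 6))*D(3) = (-4/5 - 10/(2*6))/(-1 + 3) = (-4/5 - 10/12)/2 = (-4/5 - 10*1/12)*(1/2) = (-4/5 - 5/6)*(1/2) = -49/30*1/2 = -49/60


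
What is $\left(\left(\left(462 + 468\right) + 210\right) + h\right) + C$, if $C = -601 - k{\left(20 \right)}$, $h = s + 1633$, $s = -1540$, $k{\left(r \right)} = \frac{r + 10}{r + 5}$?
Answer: $\frac{3154}{5} \approx 630.8$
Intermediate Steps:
$k{\left(r \right)} = \frac{10 + r}{5 + r}$
$h = 93$ ($h = -1540 + 1633 = 93$)
$C = - \frac{3011}{5}$ ($C = -601 - \frac{10 + 20}{5 + 20} = -601 - \frac{1}{25} \cdot 30 = -601 - \frac{6}{5} = - \frac{3011}{5} \approx -602.2$)
$\left(\left(\left(462 + 468\right) + 210\right) + h\right) + C = \left(\left(\left(462 + 468\right) + 210\right) + 93\right) - \frac{3011}{5} = \left(\left(930 + 210\right) + 93\right) - \frac{3011}{5} = \left(1140 + 93\right) - \frac{3011}{5} = 1233 - \frac{3011}{5} = \frac{3154}{5}$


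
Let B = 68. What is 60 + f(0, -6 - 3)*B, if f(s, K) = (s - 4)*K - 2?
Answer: 2372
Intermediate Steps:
f(s, K) = -2 + K*(-4 + s) (f(s, K) = (-4 + s)*K - 2 = K*(-4 + s) - 2 = -2 + K*(-4 + s))
60 + f(0, -6 - 3)*B = 60 + (-2 - 4*(-6 - 3) + (-6 - 3)*0)*68 = 60 + (-2 - 4*(-9) - 9*0)*68 = 60 + (-2 + 36 + 0)*68 = 60 + 34*68 = 60 + 2312 = 2372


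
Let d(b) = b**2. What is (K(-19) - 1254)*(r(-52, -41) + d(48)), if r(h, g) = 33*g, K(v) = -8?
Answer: -1200162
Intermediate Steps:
(K(-19) - 1254)*(r(-52, -41) + d(48)) = (-8 - 1254)*(33*(-41) + 48**2) = -1262*(-1353 + 2304) = -1262*951 = -1200162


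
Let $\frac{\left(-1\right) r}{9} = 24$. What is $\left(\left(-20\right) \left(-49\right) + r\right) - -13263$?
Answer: $14027$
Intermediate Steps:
$r = -216$ ($r = \left(-9\right) 24 = -216$)
$\left(\left(-20\right) \left(-49\right) + r\right) - -13263 = \left(\left(-20\right) \left(-49\right) - 216\right) - -13263 = \left(980 - 216\right) + 13263 = 764 + 13263 = 14027$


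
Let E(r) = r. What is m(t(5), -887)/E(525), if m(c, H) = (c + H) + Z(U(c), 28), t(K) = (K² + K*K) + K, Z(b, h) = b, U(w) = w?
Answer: -37/25 ≈ -1.4800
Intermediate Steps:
t(K) = K + 2*K² (t(K) = (K² + K²) + K = 2*K² + K = K + 2*K²)
m(c, H) = H + 2*c (m(c, H) = (c + H) + c = (H + c) + c = H + 2*c)
m(t(5), -887)/E(525) = (-887 + 2*(5*(1 + 2*5)))/525 = (-887 + 2*(5*(1 + 10)))*(1/525) = (-887 + 2*(5*11))*(1/525) = (-887 + 2*55)*(1/525) = (-887 + 110)*(1/525) = -777*1/525 = -37/25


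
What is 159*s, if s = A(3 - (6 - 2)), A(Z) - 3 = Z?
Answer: 318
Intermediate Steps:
A(Z) = 3 + Z
s = 2 (s = 3 + (3 - (6 - 2)) = 3 + (3 - 1*4) = 3 + (3 - 4) = 3 - 1 = 2)
159*s = 159*2 = 318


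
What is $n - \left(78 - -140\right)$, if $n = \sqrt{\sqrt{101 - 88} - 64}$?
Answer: $-218 + i \sqrt{64 - \sqrt{13}} \approx -218.0 + 7.7714 i$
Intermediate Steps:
$n = \sqrt{-64 + \sqrt{13}}$ ($n = \sqrt{\sqrt{13} - 64} = \sqrt{-64 + \sqrt{13}} \approx 7.7714 i$)
$n - \left(78 - -140\right) = \sqrt{-64 + \sqrt{13}} - \left(78 - -140\right) = \sqrt{-64 + \sqrt{13}} - \left(78 + 140\right) = \sqrt{-64 + \sqrt{13}} - 218 = -218 + \sqrt{-64 + \sqrt{13}}$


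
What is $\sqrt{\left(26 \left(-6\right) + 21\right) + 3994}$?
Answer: $\sqrt{3859} \approx 62.121$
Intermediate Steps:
$\sqrt{\left(26 \left(-6\right) + 21\right) + 3994} = \sqrt{\left(-156 + 21\right) + 3994} = \sqrt{-135 + 3994} = \sqrt{3859}$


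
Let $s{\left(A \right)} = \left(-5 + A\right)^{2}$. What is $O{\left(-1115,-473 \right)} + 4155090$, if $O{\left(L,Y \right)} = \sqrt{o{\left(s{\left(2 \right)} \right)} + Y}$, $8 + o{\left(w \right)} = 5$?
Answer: $4155090 + 2 i \sqrt{119} \approx 4.1551 \cdot 10^{6} + 21.817 i$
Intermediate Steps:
$o{\left(w \right)} = -3$ ($o{\left(w \right)} = -8 + 5 = -3$)
$O{\left(L,Y \right)} = \sqrt{-3 + Y}$
$O{\left(-1115,-473 \right)} + 4155090 = \sqrt{-3 - 473} + 4155090 = \sqrt{-476} + 4155090 = 2 i \sqrt{119} + 4155090 = 4155090 + 2 i \sqrt{119}$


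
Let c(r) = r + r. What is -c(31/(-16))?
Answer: 31/8 ≈ 3.8750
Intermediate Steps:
c(r) = 2*r
-c(31/(-16)) = -2*31/(-16) = -2*31*(-1/16) = -2*(-31)/16 = -1*(-31/8) = 31/8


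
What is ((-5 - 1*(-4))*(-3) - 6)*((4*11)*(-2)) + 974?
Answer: 1238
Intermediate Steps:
((-5 - 1*(-4))*(-3) - 6)*((4*11)*(-2)) + 974 = ((-5 + 4)*(-3) - 6)*(44*(-2)) + 974 = (-1*(-3) - 6)*(-88) + 974 = (3 - 6)*(-88) + 974 = -3*(-88) + 974 = 264 + 974 = 1238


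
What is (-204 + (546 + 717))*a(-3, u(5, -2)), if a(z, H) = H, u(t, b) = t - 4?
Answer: 1059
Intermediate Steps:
u(t, b) = -4 + t
(-204 + (546 + 717))*a(-3, u(5, -2)) = (-204 + (546 + 717))*(-4 + 5) = (-204 + 1263)*1 = 1059*1 = 1059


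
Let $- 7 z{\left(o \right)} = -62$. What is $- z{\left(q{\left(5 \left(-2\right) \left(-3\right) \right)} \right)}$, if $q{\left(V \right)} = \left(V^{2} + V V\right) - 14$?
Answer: $- \frac{62}{7} \approx -8.8571$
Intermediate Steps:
$q{\left(V \right)} = -14 + 2 V^{2}$ ($q{\left(V \right)} = \left(V^{2} + V^{2}\right) - 14 = 2 V^{2} - 14 = -14 + 2 V^{2}$)
$z{\left(o \right)} = \frac{62}{7}$ ($z{\left(o \right)} = \left(- \frac{1}{7}\right) \left(-62\right) = \frac{62}{7}$)
$- z{\left(q{\left(5 \left(-2\right) \left(-3\right) \right)} \right)} = \left(-1\right) \frac{62}{7} = - \frac{62}{7}$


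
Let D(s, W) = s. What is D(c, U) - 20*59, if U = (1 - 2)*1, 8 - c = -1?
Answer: -1171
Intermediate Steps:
c = 9 (c = 8 - 1*(-1) = 8 + 1 = 9)
U = -1 (U = -1*1 = -1)
D(c, U) - 20*59 = 9 - 20*59 = 9 - 1180 = -1171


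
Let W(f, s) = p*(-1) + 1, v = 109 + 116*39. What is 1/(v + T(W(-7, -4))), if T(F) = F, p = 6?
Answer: 1/4628 ≈ 0.00021608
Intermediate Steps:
v = 4633 (v = 109 + 4524 = 4633)
W(f, s) = -5 (W(f, s) = 6*(-1) + 1 = -6 + 1 = -5)
1/(v + T(W(-7, -4))) = 1/(4633 - 5) = 1/4628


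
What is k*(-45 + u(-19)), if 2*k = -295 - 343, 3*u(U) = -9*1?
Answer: 15312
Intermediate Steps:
u(U) = -3 (u(U) = (-9*1)/3 = (⅓)*(-9) = -3)
k = -319 (k = (-295 - 343)/2 = (½)*(-638) = -319)
k*(-45 + u(-19)) = -319*(-45 - 3) = -319*(-48) = 15312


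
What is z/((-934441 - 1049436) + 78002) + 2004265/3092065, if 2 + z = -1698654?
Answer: 1814446664303/1178617876375 ≈ 1.5395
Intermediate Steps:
z = -1698656 (z = -2 - 1698654 = -1698656)
z/((-934441 - 1049436) + 78002) + 2004265/3092065 = -1698656/((-934441 - 1049436) + 78002) + 2004265/3092065 = -1698656/(-1983877 + 78002) + 2004265*(1/3092065) = -1698656/(-1905875) + 400853/618413 = -1698656*(-1/1905875) + 400853/618413 = 1698656/1905875 + 400853/618413 = 1814446664303/1178617876375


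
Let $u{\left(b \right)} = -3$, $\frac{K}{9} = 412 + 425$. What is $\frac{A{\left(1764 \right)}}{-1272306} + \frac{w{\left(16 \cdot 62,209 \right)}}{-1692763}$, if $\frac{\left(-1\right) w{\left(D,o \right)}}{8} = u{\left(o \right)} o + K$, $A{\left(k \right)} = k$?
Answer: $\frac{1602531618}{51278869559} \approx 0.031251$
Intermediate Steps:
$K = 7533$ ($K = 9 \left(412 + 425\right) = 9 \cdot 837 = 7533$)
$w{\left(D,o \right)} = -60264 + 24 o$ ($w{\left(D,o \right)} = - 8 \left(- 3 o + 7533\right) = - 8 \left(7533 - 3 o\right) = -60264 + 24 o$)
$\frac{A{\left(1764 \right)}}{-1272306} + \frac{w{\left(16 \cdot 62,209 \right)}}{-1692763} = \frac{1764}{-1272306} + \frac{-60264 + 24 \cdot 209}{-1692763} = 1764 \left(- \frac{1}{1272306}\right) + \left(-60264 + 5016\right) \left(- \frac{1}{1692763}\right) = - \frac{42}{30293} - - \frac{55248}{1692763} = - \frac{42}{30293} + \frac{55248}{1692763} = \frac{1602531618}{51278869559}$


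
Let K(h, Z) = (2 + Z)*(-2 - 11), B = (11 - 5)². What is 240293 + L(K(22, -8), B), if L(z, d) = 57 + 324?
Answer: 240674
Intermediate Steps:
B = 36 (B = 6² = 36)
K(h, Z) = -26 - 13*Z (K(h, Z) = (2 + Z)*(-13) = -26 - 13*Z)
L(z, d) = 381
240293 + L(K(22, -8), B) = 240293 + 381 = 240674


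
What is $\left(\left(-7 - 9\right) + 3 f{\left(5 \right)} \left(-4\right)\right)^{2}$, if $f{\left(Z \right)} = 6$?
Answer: $7744$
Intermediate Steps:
$\left(\left(-7 - 9\right) + 3 f{\left(5 \right)} \left(-4\right)\right)^{2} = \left(\left(-7 - 9\right) + 3 \cdot 6 \left(-4\right)\right)^{2} = \left(\left(-7 - 9\right) + 18 \left(-4\right)\right)^{2} = \left(-16 - 72\right)^{2} = \left(-88\right)^{2} = 7744$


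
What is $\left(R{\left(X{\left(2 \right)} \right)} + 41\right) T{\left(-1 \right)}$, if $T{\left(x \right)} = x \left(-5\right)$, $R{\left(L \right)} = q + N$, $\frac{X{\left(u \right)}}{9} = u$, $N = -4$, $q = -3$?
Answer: $170$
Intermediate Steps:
$X{\left(u \right)} = 9 u$
$R{\left(L \right)} = -7$ ($R{\left(L \right)} = -3 - 4 = -7$)
$T{\left(x \right)} = - 5 x$
$\left(R{\left(X{\left(2 \right)} \right)} + 41\right) T{\left(-1 \right)} = \left(-7 + 41\right) \left(\left(-5\right) \left(-1\right)\right) = 34 \cdot 5 = 170$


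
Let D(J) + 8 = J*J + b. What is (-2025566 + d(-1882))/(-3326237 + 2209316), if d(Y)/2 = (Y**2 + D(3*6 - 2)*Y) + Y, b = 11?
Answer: -4079642/1116921 ≈ -3.6526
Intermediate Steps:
D(J) = 3 + J**2 (D(J) = -8 + (J*J + 11) = -8 + (J**2 + 11) = -8 + (11 + J**2) = 3 + J**2)
d(Y) = 2*Y**2 + 520*Y (d(Y) = 2*((Y**2 + (3 + (3*6 - 2)**2)*Y) + Y) = 2*((Y**2 + (3 + (18 - 2)**2)*Y) + Y) = 2*((Y**2 + (3 + 16**2)*Y) + Y) = 2*((Y**2 + (3 + 256)*Y) + Y) = 2*((Y**2 + 259*Y) + Y) = 2*(Y**2 + 260*Y) = 2*Y**2 + 520*Y)
(-2025566 + d(-1882))/(-3326237 + 2209316) = (-2025566 + 2*(-1882)*(260 - 1882))/(-3326237 + 2209316) = (-2025566 + 2*(-1882)*(-1622))/(-1116921) = (-2025566 + 6105208)*(-1/1116921) = 4079642*(-1/1116921) = -4079642/1116921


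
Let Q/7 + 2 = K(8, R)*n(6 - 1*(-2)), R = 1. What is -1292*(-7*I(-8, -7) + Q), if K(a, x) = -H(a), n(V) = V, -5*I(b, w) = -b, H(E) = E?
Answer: 2912168/5 ≈ 5.8243e+5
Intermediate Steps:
I(b, w) = b/5 (I(b, w) = -(-1)*b/5 = b/5)
K(a, x) = -a
Q = -462 (Q = -14 + 7*((-1*8)*(6 - 1*(-2))) = -14 + 7*(-8*(6 + 2)) = -14 + 7*(-8*8) = -14 + 7*(-64) = -14 - 448 = -462)
-1292*(-7*I(-8, -7) + Q) = -1292*(-7*(-8)/5 - 462) = -1292*(-7*(-8/5) - 462) = -1292*(56/5 - 462) = -1292*(-2254/5) = 2912168/5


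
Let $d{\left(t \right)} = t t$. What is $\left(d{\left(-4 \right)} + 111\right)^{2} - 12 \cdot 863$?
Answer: $5773$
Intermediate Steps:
$d{\left(t \right)} = t^{2}$
$\left(d{\left(-4 \right)} + 111\right)^{2} - 12 \cdot 863 = \left(\left(-4\right)^{2} + 111\right)^{2} - 12 \cdot 863 = \left(16 + 111\right)^{2} - 10356 = 127^{2} - 10356 = 16129 - 10356 = 5773$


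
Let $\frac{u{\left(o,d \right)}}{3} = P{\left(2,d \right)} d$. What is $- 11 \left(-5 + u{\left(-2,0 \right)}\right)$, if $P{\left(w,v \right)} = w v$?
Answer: $55$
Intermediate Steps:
$P{\left(w,v \right)} = v w$
$u{\left(o,d \right)} = 6 d^{2}$ ($u{\left(o,d \right)} = 3 d 2 d = 3 \cdot 2 d d = 3 \cdot 2 d^{2} = 6 d^{2}$)
$- 11 \left(-5 + u{\left(-2,0 \right)}\right) = - 11 \left(-5 + 6 \cdot 0^{2}\right) = - 11 \left(-5 + 6 \cdot 0\right) = - 11 \left(-5 + 0\right) = \left(-11\right) \left(-5\right) = 55$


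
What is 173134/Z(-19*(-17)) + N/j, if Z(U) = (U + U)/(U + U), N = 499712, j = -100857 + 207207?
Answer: 9206650306/53175 ≈ 1.7314e+5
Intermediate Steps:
j = 106350
Z(U) = 1 (Z(U) = (2*U)/((2*U)) = (2*U)*(1/(2*U)) = 1)
173134/Z(-19*(-17)) + N/j = 173134/1 + 499712/106350 = 173134*1 + 499712*(1/106350) = 173134 + 249856/53175 = 9206650306/53175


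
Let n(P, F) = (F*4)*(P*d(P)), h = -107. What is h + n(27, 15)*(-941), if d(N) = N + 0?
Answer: -41159447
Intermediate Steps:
d(N) = N
n(P, F) = 4*F*P² (n(P, F) = (F*4)*(P*P) = (4*F)*P² = 4*F*P²)
h + n(27, 15)*(-941) = -107 + (4*15*27²)*(-941) = -107 + (4*15*729)*(-941) = -107 + 43740*(-941) = -107 - 41159340 = -41159447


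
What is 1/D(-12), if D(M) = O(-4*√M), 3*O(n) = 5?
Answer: ⅗ ≈ 0.60000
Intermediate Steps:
O(n) = 5/3 (O(n) = (⅓)*5 = 5/3)
D(M) = 5/3
1/D(-12) = 1/(5/3) = ⅗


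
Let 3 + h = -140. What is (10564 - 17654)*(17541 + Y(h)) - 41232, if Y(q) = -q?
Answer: -125420792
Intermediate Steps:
h = -143 (h = -3 - 140 = -143)
(10564 - 17654)*(17541 + Y(h)) - 41232 = (10564 - 17654)*(17541 - 1*(-143)) - 41232 = -7090*(17541 + 143) - 41232 = -7090*17684 - 41232 = -125379560 - 41232 = -125420792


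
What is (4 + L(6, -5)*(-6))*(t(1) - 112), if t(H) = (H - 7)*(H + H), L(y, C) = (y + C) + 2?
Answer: 1736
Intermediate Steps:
L(y, C) = 2 + C + y (L(y, C) = (C + y) + 2 = 2 + C + y)
t(H) = 2*H*(-7 + H) (t(H) = (-7 + H)*(2*H) = 2*H*(-7 + H))
(4 + L(6, -5)*(-6))*(t(1) - 112) = (4 + (2 - 5 + 6)*(-6))*(2*1*(-7 + 1) - 112) = (4 + 3*(-6))*(2*1*(-6) - 112) = (4 - 18)*(-12 - 112) = -14*(-124) = 1736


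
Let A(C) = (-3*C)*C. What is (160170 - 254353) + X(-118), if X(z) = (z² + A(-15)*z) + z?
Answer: -727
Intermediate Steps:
A(C) = -3*C²
X(z) = z² - 674*z (X(z) = (z² + (-3*(-15)²)*z) + z = (z² + (-3*225)*z) + z = (z² - 675*z) + z = z² - 674*z)
(160170 - 254353) + X(-118) = (160170 - 254353) - 118*(-674 - 118) = -94183 - 118*(-792) = -94183 + 93456 = -727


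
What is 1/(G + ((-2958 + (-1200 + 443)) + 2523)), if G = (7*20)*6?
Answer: -1/352 ≈ -0.0028409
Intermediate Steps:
G = 840 (G = 140*6 = 840)
1/(G + ((-2958 + (-1200 + 443)) + 2523)) = 1/(840 + ((-2958 + (-1200 + 443)) + 2523)) = 1/(840 + ((-2958 - 757) + 2523)) = 1/(840 + (-3715 + 2523)) = 1/(840 - 1192) = 1/(-352) = -1/352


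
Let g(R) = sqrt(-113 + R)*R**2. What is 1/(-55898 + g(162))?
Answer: 1/127810 ≈ 7.8241e-6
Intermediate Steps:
g(R) = R**2*sqrt(-113 + R)
1/(-55898 + g(162)) = 1/(-55898 + 162**2*sqrt(-113 + 162)) = 1/(-55898 + 26244*sqrt(49)) = 1/(-55898 + 26244*7) = 1/(-55898 + 183708) = 1/127810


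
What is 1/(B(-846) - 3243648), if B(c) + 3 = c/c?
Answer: -1/3243650 ≈ -3.0829e-7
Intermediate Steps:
B(c) = -2 (B(c) = -3 + c/c = -3 + 1 = -2)
1/(B(-846) - 3243648) = 1/(-2 - 3243648) = 1/(-3243650) = -1/3243650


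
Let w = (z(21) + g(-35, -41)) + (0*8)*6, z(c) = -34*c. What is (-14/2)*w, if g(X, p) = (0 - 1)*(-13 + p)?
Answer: 4620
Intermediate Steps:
g(X, p) = 13 - p (g(X, p) = -(-13 + p) = 13 - p)
w = -660 (w = (-34*21 + (13 - 1*(-41))) + (0*8)*6 = (-714 + (13 + 41)) + 0*6 = (-714 + 54) + 0 = -660 + 0 = -660)
(-14/2)*w = -14/2*(-660) = -14*½*(-660) = -7*(-660) = 4620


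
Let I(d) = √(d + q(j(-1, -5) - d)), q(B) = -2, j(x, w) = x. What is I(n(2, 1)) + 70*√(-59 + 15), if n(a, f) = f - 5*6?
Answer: I*(√31 + 140*√11) ≈ 469.9*I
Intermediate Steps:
n(a, f) = -30 + f (n(a, f) = f - 30 = -30 + f)
I(d) = √(-2 + d) (I(d) = √(d - 2) = √(-2 + d))
I(n(2, 1)) + 70*√(-59 + 15) = √(-2 + (-30 + 1)) + 70*√(-59 + 15) = √(-2 - 29) + 70*√(-44) = √(-31) + 70*(2*I*√11) = I*√31 + 140*I*√11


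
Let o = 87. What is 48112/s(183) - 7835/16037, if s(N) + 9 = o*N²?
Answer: -11027983373/23362172379 ≈ -0.47204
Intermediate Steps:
s(N) = -9 + 87*N²
48112/s(183) - 7835/16037 = 48112/(-9 + 87*183²) - 7835/16037 = 48112/(-9 + 87*33489) - 7835*1/16037 = 48112/(-9 + 2913543) - 7835/16037 = 48112/2913534 - 7835/16037 = 48112*(1/2913534) - 7835/16037 = 24056/1456767 - 7835/16037 = -11027983373/23362172379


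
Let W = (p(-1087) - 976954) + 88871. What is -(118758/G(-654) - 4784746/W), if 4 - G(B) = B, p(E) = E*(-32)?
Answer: -52242222755/280735371 ≈ -186.09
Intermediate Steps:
p(E) = -32*E
G(B) = 4 - B
W = -853299 (W = (-32*(-1087) - 976954) + 88871 = (34784 - 976954) + 88871 = -942170 + 88871 = -853299)
-(118758/G(-654) - 4784746/W) = -(118758/(4 - 1*(-654)) - 4784746/(-853299)) = -(118758/(4 + 654) - 4784746*(-1/853299)) = -(118758/658 + 4784746/853299) = -(118758*(1/658) + 4784746/853299) = -(59379/329 + 4784746/853299) = -1*52242222755/280735371 = -52242222755/280735371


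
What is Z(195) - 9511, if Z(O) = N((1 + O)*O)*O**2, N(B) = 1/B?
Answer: -1863961/196 ≈ -9510.0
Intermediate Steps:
N(B) = 1/B
Z(O) = O/(1 + O) (Z(O) = O**2/(((1 + O)*O)) = O**2/((O*(1 + O))) = (1/(O*(1 + O)))*O**2 = O/(1 + O))
Z(195) - 9511 = 195/(1 + 195) - 9511 = 195/196 - 9511 = -1863961/196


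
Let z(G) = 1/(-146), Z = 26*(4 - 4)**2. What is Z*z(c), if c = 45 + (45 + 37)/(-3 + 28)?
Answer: 0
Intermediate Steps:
Z = 0 (Z = 26*0**2 = 26*0 = 0)
c = 1207/25 (c = 45 + 82/25 = 1207/25 ≈ 48.280)
z(G) = -1/146
Z*z(c) = 0*(-1/146) = 0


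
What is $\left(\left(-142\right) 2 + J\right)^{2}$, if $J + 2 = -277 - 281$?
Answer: $712336$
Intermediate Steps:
$J = -560$ ($J = -2 - 558 = -560$)
$\left(\left(-142\right) 2 + J\right)^{2} = \left(\left(-142\right) 2 - 560\right)^{2} = \left(-284 - 560\right)^{2} = \left(-844\right)^{2} = 712336$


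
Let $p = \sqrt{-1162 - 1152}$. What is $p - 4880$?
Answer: $-4880 + i \sqrt{2314} \approx -4880.0 + 48.104 i$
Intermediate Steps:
$p = i \sqrt{2314}$ ($p = \sqrt{-2314} = i \sqrt{2314} \approx 48.104 i$)
$p - 4880 = i \sqrt{2314} - 4880 = -4880 + i \sqrt{2314}$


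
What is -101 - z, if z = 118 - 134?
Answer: -85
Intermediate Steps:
z = -16
-101 - z = -101 - 1*(-16) = -101 + 16 = -85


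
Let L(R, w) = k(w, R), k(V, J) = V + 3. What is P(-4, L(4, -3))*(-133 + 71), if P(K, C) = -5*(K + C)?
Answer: -1240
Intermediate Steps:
k(V, J) = 3 + V
L(R, w) = 3 + w
P(K, C) = -5*C - 5*K (P(K, C) = -5*(C + K) = -5*C - 5*K)
P(-4, L(4, -3))*(-133 + 71) = (-5*(3 - 3) - 5*(-4))*(-133 + 71) = (-5*0 + 20)*(-62) = (0 + 20)*(-62) = 20*(-62) = -1240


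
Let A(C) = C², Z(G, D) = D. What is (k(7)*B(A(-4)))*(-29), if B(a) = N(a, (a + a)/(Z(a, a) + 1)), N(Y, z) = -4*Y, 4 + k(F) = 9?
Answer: 9280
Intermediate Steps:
k(F) = 5 (k(F) = -4 + 9 = 5)
B(a) = -4*a
(k(7)*B(A(-4)))*(-29) = (5*(-4*(-4)²))*(-29) = (5*(-4*16))*(-29) = (5*(-64))*(-29) = -320*(-29) = 9280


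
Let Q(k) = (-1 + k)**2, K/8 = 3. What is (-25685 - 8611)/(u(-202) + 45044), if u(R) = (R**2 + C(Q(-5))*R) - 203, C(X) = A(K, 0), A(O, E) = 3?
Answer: -34296/85039 ≈ -0.40330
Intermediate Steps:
K = 24 (K = 8*3 = 24)
C(X) = 3
u(R) = -203 + R**2 + 3*R (u(R) = (R**2 + 3*R) - 203 = -203 + R**2 + 3*R)
(-25685 - 8611)/(u(-202) + 45044) = (-25685 - 8611)/((-203 + (-202)**2 + 3*(-202)) + 45044) = -34296/((-203 + 40804 - 606) + 45044) = -34296/(39995 + 45044) = -34296/85039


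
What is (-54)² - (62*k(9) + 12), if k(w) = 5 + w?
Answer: 2036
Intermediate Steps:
(-54)² - (62*k(9) + 12) = (-54)² - (62*(5 + 9) + 12) = 2916 - (62*14 + 12) = 2916 - (868 + 12) = 2916 - 1*880 = 2916 - 880 = 2036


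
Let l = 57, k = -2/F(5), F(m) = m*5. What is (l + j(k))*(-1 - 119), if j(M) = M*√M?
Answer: -6840 + 48*I*√2/25 ≈ -6840.0 + 2.7153*I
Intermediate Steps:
F(m) = 5*m
k = -2/25 (k = -2/(5*5) = -2/25 ≈ -0.080000)
j(M) = M^(3/2)
(l + j(k))*(-1 - 119) = (57 + (-2/25)^(3/2))*(-1 - 119) = (57 - 2*I*√2/125)*(-120) = -6840 + 48*I*√2/25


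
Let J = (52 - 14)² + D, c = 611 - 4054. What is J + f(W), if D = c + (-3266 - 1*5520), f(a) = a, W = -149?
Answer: -10934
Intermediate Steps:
c = -3443
D = -12229 (D = -3443 + (-3266 - 1*5520) = -3443 + (-3266 - 5520) = -3443 - 8786 = -12229)
J = -10785 (J = (52 - 14)² - 12229 = 38² - 12229 = 1444 - 12229 = -10785)
J + f(W) = -10785 - 149 = -10934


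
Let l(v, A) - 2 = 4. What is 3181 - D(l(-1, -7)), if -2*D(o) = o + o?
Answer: 3187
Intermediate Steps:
l(v, A) = 6 (l(v, A) = 2 + 4 = 6)
D(o) = -o (D(o) = -(o + o)/2 = -o)
3181 - D(l(-1, -7)) = 3181 - (-1)*6 = 3181 - 1*(-6) = 3181 + 6 = 3187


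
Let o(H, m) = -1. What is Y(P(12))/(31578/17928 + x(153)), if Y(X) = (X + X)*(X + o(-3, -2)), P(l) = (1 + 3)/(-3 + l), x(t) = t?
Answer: -13280/4161843 ≈ -0.0031909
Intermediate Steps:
P(l) = 4/(-3 + l)
Y(X) = 2*X*(-1 + X) (Y(X) = (X + X)*(X - 1) = (2*X)*(-1 + X) = 2*X*(-1 + X))
Y(P(12))/(31578/17928 + x(153)) = (2*(4/(-3 + 12))*(-1 + 4/(-3 + 12)))/(31578/17928 + 153) = (2*(4/9)*(-1 + 4/9))/(31578*(1/17928) + 153) = (2*(4*(⅑))*(-1 + 4*(⅑)))/(5263/2988 + 153) = (2*(4/9)*(-1 + 4/9))/(462427/2988) = (2*(4/9)*(-5/9))*(2988/462427) = -40/81*2988/462427 = -13280/4161843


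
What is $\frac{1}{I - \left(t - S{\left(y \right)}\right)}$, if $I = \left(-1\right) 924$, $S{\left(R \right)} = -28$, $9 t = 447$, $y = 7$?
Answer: $- \frac{3}{3005} \approx -0.00099834$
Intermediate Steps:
$t = \frac{149}{3}$ ($t = \frac{1}{9} \cdot 447 = \frac{149}{3} \approx 49.667$)
$I = -924$
$\frac{1}{I - \left(t - S{\left(y \right)}\right)} = \frac{1}{-924 - \frac{233}{3}} = \frac{1}{- \frac{3005}{3}} = - \frac{3}{3005}$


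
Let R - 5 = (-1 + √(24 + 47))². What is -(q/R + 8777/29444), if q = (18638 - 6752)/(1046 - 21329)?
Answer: -325999022709/1123755140180 + 7924*√71/38165845 ≈ -0.28835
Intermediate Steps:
q = -3962/6761 (q = 11886/(-20283) = 11886*(-1/20283) = -3962/6761 ≈ -0.58601)
R = 5 + (-1 + √71)² (R = 5 + (-1 + √(24 + 47))² = 5 + (-1 + √71)² ≈ 60.148)
-(q/R + 8777/29444) = -(-3962/(6761*(77 - 2*√71)) + 8777/29444) = -(8777/29444 - 3962/(6761*(77 - 2*√71))) = -8777/29444 + 3962/(6761*(77 - 2*√71))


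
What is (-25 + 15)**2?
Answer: 100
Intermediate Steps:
(-25 + 15)**2 = (-10)**2 = 100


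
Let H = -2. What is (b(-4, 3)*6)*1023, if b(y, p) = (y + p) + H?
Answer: -18414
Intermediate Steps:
b(y, p) = -2 + p + y (b(y, p) = (y + p) - 2 = (p + y) - 2 = -2 + p + y)
(b(-4, 3)*6)*1023 = ((-2 + 3 - 4)*6)*1023 = -3*6*1023 = -18*1023 = -18414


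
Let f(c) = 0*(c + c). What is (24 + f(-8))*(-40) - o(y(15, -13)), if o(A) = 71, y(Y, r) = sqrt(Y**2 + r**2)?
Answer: -1031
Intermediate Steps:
f(c) = 0 (f(c) = 0*(2*c) = 0)
(24 + f(-8))*(-40) - o(y(15, -13)) = (24 + 0)*(-40) - 1*71 = 24*(-40) - 71 = -960 - 71 = -1031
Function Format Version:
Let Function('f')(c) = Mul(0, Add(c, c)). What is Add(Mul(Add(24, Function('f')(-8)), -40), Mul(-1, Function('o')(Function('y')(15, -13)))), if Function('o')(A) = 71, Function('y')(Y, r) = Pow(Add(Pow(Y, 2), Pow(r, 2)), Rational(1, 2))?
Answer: -1031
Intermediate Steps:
Function('f')(c) = 0 (Function('f')(c) = Mul(0, Mul(2, c)) = 0)
Add(Mul(Add(24, Function('f')(-8)), -40), Mul(-1, Function('o')(Function('y')(15, -13)))) = Add(Mul(Add(24, 0), -40), Mul(-1, 71)) = Add(Mul(24, -40), -71) = Add(-960, -71) = -1031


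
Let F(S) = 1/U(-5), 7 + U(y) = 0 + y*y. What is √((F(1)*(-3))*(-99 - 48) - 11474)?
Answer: I*√45798/2 ≈ 107.0*I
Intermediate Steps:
U(y) = -7 + y² (U(y) = -7 + (0 + y*y) = -7 + (0 + y²) = -7 + y²)
F(S) = 1/18 (F(S) = 1/(-7 + (-5)²) = 1/(-7 + 25) = 1/18)
√((F(1)*(-3))*(-99 - 48) - 11474) = √(((1/18)*(-3))*(-99 - 48) - 11474) = √(-⅙*(-147) - 11474) = √(49/2 - 11474) = √(-22899/2) = I*√45798/2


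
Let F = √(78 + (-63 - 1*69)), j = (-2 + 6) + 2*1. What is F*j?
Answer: 18*I*√6 ≈ 44.091*I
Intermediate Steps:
j = 6 (j = 4 + 2 = 6)
F = 3*I*√6 (F = √(78 + (-63 - 69)) = √(78 - 132) = √(-54) = 3*I*√6 ≈ 7.3485*I)
F*j = (3*I*√6)*6 = 18*I*√6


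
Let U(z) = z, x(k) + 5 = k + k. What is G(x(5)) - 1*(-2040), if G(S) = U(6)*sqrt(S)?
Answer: 2040 + 6*sqrt(5) ≈ 2053.4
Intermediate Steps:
x(k) = -5 + 2*k (x(k) = -5 + (k + k) = -5 + 2*k)
G(S) = 6*sqrt(S)
G(x(5)) - 1*(-2040) = 6*sqrt(-5 + 2*5) - 1*(-2040) = 6*sqrt(-5 + 10) + 2040 = 6*sqrt(5) + 2040 = 2040 + 6*sqrt(5)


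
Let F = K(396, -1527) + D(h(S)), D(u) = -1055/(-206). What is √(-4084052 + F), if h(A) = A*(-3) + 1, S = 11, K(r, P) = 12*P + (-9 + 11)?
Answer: I*√174088125734/206 ≈ 2025.4*I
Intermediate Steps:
K(r, P) = 2 + 12*P (K(r, P) = 12*P + 2 = 2 + 12*P)
h(A) = 1 - 3*A (h(A) = -3*A + 1 = 1 - 3*A)
D(u) = 1055/206 (D(u) = -1055*(-1/206) = 1055/206)
F = -3773277/206 (F = (2 + 12*(-1527)) + 1055/206 = (2 - 18324) + 1055/206 = -18322 + 1055/206 = -3773277/206 ≈ -18317.)
√(-4084052 + F) = √(-4084052 - 3773277/206) = √(-845087989/206) = I*√174088125734/206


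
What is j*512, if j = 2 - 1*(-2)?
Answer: 2048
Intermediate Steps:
j = 4 (j = 2 + 2 = 4)
j*512 = 4*512 = 2048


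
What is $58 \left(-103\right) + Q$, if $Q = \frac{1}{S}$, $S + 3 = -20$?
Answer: $- \frac{137403}{23} \approx -5974.0$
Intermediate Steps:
$S = -23$ ($S = -3 - 20 = -23$)
$Q = - \frac{1}{23}$ ($Q = \frac{1}{-23} = - \frac{1}{23} \approx -0.043478$)
$58 \left(-103\right) + Q = 58 \left(-103\right) - \frac{1}{23} = -5974 - \frac{1}{23} = - \frac{137403}{23}$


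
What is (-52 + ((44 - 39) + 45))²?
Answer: 4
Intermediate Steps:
(-52 + ((44 - 39) + 45))² = (-52 + (5 + 45))² = (-52 + 50)² = (-2)² = 4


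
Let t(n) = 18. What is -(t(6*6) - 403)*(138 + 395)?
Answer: 205205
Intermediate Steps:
-(t(6*6) - 403)*(138 + 395) = -(18 - 403)*(138 + 395) = -(-385)*533 = -1*(-205205) = 205205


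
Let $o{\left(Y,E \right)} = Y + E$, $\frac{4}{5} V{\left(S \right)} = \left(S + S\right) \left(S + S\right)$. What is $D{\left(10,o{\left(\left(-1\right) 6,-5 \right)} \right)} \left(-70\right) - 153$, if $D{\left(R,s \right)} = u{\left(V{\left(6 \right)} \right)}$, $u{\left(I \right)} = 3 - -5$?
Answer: $-713$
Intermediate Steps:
$V{\left(S \right)} = 5 S^{2}$ ($V{\left(S \right)} = \frac{5 \left(S + S\right) \left(S + S\right)}{4} = \frac{5 \cdot 2 S 2 S}{4} = \frac{5 \cdot 4 S^{2}}{4} = 5 S^{2}$)
$u{\left(I \right)} = 8$ ($u{\left(I \right)} = 3 + 5 = 8$)
$o{\left(Y,E \right)} = E + Y$
$D{\left(R,s \right)} = 8$
$D{\left(10,o{\left(\left(-1\right) 6,-5 \right)} \right)} \left(-70\right) - 153 = 8 \left(-70\right) - 153 = -560 - 153 = -713$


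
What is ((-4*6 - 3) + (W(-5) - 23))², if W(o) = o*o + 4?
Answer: 441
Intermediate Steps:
W(o) = 4 + o² (W(o) = o² + 4 = 4 + o²)
((-4*6 - 3) + (W(-5) - 23))² = ((-4*6 - 3) + ((4 + (-5)²) - 23))² = ((-24 - 3) + ((4 + 25) - 23))² = (-27 + (29 - 23))² = (-27 + 6)² = (-21)² = 441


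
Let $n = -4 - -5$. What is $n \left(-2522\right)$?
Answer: $-2522$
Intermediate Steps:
$n = 1$ ($n = -4 + 5 = 1$)
$n \left(-2522\right) = 1 \left(-2522\right) = -2522$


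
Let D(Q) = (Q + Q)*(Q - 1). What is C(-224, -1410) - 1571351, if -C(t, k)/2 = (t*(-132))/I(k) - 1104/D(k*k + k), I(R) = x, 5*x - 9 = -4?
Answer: -1072571080594300261/657822528235 ≈ -1.6305e+6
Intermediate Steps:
x = 1 (x = 9/5 + (⅕)*(-4) = 9/5 - ⅘ = 1)
I(R) = 1
D(Q) = 2*Q*(-1 + Q) (D(Q) = (2*Q)*(-1 + Q) = 2*Q*(-1 + Q))
C(t, k) = 264*t + 1104/((k + k²)*(-1 + k + k²)) (C(t, k) = -2*((t*(-132))/1 - 1104*1/(2*(-1 + (k*k + k))*(k*k + k))) = -2*(-132*t*1 - 1104*1/(2*(-1 + (k² + k))*(k² + k))) = -2*(-132*t - 1104*1/(2*(-1 + (k + k²))*(k + k²))) = -2*(-132*t - 1104*1/(2*(k + k²)*(-1 + k + k²))) = -2*(-132*t - 552/((k + k²)*(-1 + k + k²))) = 264*t + 1104/((k + k²)*(-1 + k + k²)))
C(-224, -1410) - 1571351 = 24*(46 + 11*(-1410)*(-224)*(1 - 1410)*(-1 - 1410 + (-1410)²))/(-1410*(1 - 1410)*(-1 - 1410 + (-1410)²)) - 1571351 = 24*(-1/1410)*(46 + 11*(-1410)*(-224)*(-1409)*(-1 - 1410 + 1988100))/(-1409*(-1 - 1410 + 1988100)) - 1571351 = 24*(-1/1410)*(-1/1409)*(46 + 11*(-1410)*(-224)*(-1409)*1986689)/1986689 - 1571351 = 24*(-1/1410)*(-1/1409)*(1/1986689)*(46 - 9725248257426240) - 1571351 = 24*(-1/1410)*(-1/1409)*(1/1986689)*(-9725248257426194) - 1571351 = -38900993029704776/657822528235 - 1571351 = -1072571080594300261/657822528235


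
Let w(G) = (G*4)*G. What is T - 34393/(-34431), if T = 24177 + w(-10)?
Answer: 846245080/34431 ≈ 24578.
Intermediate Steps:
w(G) = 4*G**2 (w(G) = (4*G)*G = 4*G**2)
T = 24577 (T = 24177 + 4*(-10)**2 = 24177 + 4*100 = 24177 + 400 = 24577)
T - 34393/(-34431) = 24577 - 34393/(-34431) = 24577 - 34393*(-1)/34431 = 24577 - 1*(-34393/34431) = 24577 + 34393/34431 = 846245080/34431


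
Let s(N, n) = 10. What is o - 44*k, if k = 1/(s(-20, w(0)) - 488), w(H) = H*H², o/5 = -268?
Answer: -320238/239 ≈ -1339.9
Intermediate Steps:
o = -1340 (o = 5*(-268) = -1340)
w(H) = H³
k = -1/478 (k = 1/(10 - 488) = 1/(-478) = -1/478 ≈ -0.0020920)
o - 44*k = -1340 - 44*(-1/478) = -1340 + 22/239 = -320238/239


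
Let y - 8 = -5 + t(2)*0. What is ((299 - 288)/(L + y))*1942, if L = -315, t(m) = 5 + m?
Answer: -10681/156 ≈ -68.468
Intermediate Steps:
y = 3 (y = 8 + (-5 + (5 + 2)*0) = 8 + (-5 + 7*0) = 8 + (-5 + 0) = 8 - 5 = 3)
((299 - 288)/(L + y))*1942 = ((299 - 288)/(-315 + 3))*1942 = (11/(-312))*1942 = (11*(-1/312))*1942 = -11/312*1942 = -10681/156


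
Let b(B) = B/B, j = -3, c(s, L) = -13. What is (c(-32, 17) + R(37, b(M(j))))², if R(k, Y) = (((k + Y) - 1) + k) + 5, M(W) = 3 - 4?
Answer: 4356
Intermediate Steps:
M(W) = -1
b(B) = 1
R(k, Y) = 4 + Y + 2*k (R(k, Y) = (((Y + k) - 1) + k) + 5 = ((-1 + Y + k) + k) + 5 = (-1 + Y + 2*k) + 5 = 4 + Y + 2*k)
(c(-32, 17) + R(37, b(M(j))))² = (-13 + (4 + 1 + 2*37))² = (-13 + (4 + 1 + 74))² = (-13 + 79)² = 66² = 4356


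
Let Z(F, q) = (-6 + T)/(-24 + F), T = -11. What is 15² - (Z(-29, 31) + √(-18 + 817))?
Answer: 11908/53 - √799 ≈ 196.41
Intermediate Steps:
Z(F, q) = -17/(-24 + F) (Z(F, q) = (-6 - 11)/(-24 + F) = -17/(-24 + F))
15² - (Z(-29, 31) + √(-18 + 817)) = 15² - (-17/(-24 - 29) + √(-18 + 817)) = 225 - (-17/(-53) + √799) = 225 - (-17*(-1/53) + √799) = 225 - (17/53 + √799) = 225 + (-17/53 - √799) = 11908/53 - √799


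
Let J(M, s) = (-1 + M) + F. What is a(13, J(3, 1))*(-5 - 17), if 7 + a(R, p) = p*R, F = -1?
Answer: -132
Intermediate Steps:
J(M, s) = -2 + M (J(M, s) = (-1 + M) - 1 = -2 + M)
a(R, p) = -7 + R*p (a(R, p) = -7 + p*R = -7 + R*p)
a(13, J(3, 1))*(-5 - 17) = (-7 + 13*(-2 + 3))*(-5 - 17) = (-7 + 13*1)*(-22) = (-7 + 13)*(-22) = 6*(-22) = -132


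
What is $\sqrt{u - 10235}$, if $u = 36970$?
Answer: $\sqrt{26735} \approx 163.51$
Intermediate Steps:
$\sqrt{u - 10235} = \sqrt{36970 - 10235} = \sqrt{26735}$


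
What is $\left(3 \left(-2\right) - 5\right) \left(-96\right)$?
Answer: $1056$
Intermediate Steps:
$\left(3 \left(-2\right) - 5\right) \left(-96\right) = \left(-6 - 5\right) \left(-96\right) = \left(-11\right) \left(-96\right) = 1056$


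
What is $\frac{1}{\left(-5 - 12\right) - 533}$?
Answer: $- \frac{1}{550} \approx -0.0018182$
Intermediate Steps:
$\frac{1}{\left(-5 - 12\right) - 533} = \frac{1}{-17 - 533} = \frac{1}{-550} = - \frac{1}{550}$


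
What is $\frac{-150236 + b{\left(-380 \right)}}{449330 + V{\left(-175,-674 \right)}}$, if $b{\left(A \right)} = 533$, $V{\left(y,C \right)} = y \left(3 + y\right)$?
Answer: $- \frac{49901}{159810} \approx -0.31225$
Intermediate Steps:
$\frac{-150236 + b{\left(-380 \right)}}{449330 + V{\left(-175,-674 \right)}} = \frac{-150236 + 533}{449330 - 175 \left(3 - 175\right)} = - \frac{149703}{449330 - -30100} = - \frac{149703}{449330 + 30100} = - \frac{149703}{479430} = \left(-149703\right) \frac{1}{479430} = - \frac{49901}{159810}$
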